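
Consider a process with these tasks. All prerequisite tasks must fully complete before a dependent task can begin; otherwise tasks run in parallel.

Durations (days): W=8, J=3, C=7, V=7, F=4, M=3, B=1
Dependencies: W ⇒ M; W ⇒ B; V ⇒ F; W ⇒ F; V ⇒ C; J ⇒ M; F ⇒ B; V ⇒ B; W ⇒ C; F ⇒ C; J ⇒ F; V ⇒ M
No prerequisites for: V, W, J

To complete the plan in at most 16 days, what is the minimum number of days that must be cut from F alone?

Current finish: 19 days; target: 16.
F is on every critical path, so each day cut from F cuts the finish by one (this holds down to a finish of 16).
Need 19 − 16 = 3 days off F → F becomes 1 day, finish becomes 16.

3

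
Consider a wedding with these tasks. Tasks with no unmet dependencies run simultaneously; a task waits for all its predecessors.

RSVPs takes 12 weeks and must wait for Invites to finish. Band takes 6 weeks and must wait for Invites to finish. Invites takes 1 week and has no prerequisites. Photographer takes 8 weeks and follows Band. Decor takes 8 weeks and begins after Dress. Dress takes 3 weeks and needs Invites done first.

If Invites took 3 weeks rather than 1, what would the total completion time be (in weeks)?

Critical path before the change: Invites→Band→Photographer = 1+6+8 = 15 giving 15 weeks.
Invites is on the critical path; changing it to 3 makes that path 17 weeks.
That remains the longest chain; total 17 weeks.

17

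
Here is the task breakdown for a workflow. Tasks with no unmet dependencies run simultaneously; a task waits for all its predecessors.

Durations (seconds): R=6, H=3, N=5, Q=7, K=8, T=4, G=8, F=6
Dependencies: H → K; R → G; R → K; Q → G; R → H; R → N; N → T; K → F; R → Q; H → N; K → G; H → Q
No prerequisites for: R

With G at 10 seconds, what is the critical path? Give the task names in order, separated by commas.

R, H, K, G

The binding path is R→H→K→G = 6+3+8+8 = 25; finish at 25 seconds.
Since G is critical, the +2 change carries straight to that chain (now 27 seconds).
That remains the longest chain; total 27 seconds.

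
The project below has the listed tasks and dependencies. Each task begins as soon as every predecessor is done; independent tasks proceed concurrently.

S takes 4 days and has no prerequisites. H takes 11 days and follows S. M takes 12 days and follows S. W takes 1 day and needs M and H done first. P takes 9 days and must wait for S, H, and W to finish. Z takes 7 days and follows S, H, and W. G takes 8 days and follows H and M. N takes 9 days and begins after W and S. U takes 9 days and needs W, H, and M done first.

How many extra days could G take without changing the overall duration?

2

The longest chain is S→M→W→P = 4+12+1+9 = 26; overall finish 26 days.
Longest path through G: 24 days (earliest finish 24, latest finish 26).
Float = 26 − 24 = 2.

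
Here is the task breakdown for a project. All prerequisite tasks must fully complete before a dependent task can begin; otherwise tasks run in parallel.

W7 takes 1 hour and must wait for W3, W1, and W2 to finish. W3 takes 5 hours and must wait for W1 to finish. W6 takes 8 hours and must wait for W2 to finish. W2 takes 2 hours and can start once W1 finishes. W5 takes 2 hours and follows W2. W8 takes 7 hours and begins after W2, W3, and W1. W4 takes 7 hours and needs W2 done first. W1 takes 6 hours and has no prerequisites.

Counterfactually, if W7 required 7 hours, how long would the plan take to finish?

18

Baseline: W1→W3→W8 = 6+5+7 = 18 → 18 hours.
The longest path through W7 is only 12 hours, so W7 has float 6.
New critical path: W1→W3→W7 = 6+5+7 = 18 ⇒ 18 hours.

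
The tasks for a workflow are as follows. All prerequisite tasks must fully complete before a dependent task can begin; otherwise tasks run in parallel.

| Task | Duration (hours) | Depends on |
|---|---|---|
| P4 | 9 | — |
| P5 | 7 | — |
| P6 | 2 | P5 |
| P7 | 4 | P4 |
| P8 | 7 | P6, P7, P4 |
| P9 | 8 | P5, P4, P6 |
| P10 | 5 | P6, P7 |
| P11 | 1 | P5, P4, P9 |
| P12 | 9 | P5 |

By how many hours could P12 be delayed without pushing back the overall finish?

Critical path: P4→P7→P8 = 9+4+7 = 20, so the finish is 20 hours.
The longest chain containing P12 totals 16 hours.
So P12 can slip 20 − 16 = 4 hours.

4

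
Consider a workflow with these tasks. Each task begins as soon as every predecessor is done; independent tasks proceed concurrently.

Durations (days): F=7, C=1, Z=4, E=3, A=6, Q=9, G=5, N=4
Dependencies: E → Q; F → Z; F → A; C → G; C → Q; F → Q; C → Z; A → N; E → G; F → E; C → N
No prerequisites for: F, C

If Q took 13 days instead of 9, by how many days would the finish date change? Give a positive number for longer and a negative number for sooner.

The binding path is F→E→Q = 7+3+9 = 19; finish at 19 days.
Q lies on that path, so at 13 days the path becomes 23 days.
The critical path is still F→E→Q; finish is now 23 days.
Change in finish: 23 − 19 = +4 days.

4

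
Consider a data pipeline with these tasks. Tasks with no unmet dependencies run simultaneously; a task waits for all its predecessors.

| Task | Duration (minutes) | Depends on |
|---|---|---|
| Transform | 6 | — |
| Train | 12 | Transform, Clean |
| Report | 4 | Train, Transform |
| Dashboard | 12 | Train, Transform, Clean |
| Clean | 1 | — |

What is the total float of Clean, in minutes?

Critical path: Transform→Train→Dashboard = 6+12+12 = 30, so the finish is 30 minutes.
Clean finishes as early as 1 and must finish by 6.
Float = 30 − 25 = 5.

5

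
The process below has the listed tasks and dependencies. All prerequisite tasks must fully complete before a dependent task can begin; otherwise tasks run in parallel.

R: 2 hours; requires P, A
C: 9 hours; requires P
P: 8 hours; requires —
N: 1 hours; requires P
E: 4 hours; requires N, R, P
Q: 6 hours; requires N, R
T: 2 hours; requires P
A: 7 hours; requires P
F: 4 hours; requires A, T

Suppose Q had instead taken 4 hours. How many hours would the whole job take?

As given, the longest chain is P→A→R→Q = 8+7+2+6 = 23, so the finish is 23 hours.
Q lies on that path, so at 4 hours the path becomes 21 hours.
New critical path: P→A→R→E = 8+7+2+4 = 21 ⇒ 21 hours.

21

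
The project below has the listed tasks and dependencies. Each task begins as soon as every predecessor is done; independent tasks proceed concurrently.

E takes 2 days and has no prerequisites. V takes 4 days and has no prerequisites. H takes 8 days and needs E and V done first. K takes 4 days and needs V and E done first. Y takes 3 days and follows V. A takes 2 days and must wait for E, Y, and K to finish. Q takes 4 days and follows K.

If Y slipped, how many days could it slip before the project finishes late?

3

V→H = 4+8 = 12 sets the makespan at 12 days.
Y finishes as early as 7 and must finish by 10.
Slack of Y = 7 − 4 = 3 days.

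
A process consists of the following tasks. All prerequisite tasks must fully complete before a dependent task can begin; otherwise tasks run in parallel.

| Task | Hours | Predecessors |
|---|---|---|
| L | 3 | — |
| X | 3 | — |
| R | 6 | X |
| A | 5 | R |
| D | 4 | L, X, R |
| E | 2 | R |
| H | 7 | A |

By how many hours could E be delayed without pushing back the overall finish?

10

X→R→A→H = 3+6+5+7 = 21 sets the makespan at 21 hours.
The longest chain containing E totals 11 hours.
So E can slip 21 − 11 = 10 hours.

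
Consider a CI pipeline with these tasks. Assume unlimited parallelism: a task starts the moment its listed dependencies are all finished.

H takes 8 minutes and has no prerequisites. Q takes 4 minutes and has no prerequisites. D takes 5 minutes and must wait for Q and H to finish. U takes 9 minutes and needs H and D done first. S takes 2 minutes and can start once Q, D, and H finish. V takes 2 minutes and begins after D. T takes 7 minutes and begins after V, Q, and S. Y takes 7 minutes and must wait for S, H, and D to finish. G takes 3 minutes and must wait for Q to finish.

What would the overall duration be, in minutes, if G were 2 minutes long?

22

Baseline: H→D→U = 8+5+9 = 22 → 22 minutes.
G is off the critical path — its longest chain is 7 minutes, giving 15 of slack.
The critical path is still H→D→U; finish is now 22 minutes.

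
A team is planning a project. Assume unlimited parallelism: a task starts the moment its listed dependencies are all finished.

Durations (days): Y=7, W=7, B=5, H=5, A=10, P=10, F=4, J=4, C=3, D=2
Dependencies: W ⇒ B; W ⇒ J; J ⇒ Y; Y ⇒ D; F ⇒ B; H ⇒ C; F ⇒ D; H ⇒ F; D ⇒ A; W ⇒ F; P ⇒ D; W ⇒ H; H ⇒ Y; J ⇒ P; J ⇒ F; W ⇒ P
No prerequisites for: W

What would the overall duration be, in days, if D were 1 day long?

As given, the longest chain is W→J→P→D→A = 7+4+10+2+10 = 33, so the finish is 33 days.
D is on the critical path; changing it to 1 makes that path 32 days.
No other chain overtakes it, so the finish is 32 days.

32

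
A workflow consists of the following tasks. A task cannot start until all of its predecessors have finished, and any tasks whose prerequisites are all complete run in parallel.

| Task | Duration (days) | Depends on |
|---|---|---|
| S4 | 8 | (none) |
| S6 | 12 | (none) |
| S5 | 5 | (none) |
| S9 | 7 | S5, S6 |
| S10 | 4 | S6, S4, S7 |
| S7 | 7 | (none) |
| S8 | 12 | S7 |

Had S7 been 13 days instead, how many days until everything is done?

25

Baseline: S7→S8 = 7+12 = 19 → 19 days.
Since S7 is critical, the +6 change carries straight to that chain (now 25 days).
The critical path is still S7→S8; finish is now 25 days.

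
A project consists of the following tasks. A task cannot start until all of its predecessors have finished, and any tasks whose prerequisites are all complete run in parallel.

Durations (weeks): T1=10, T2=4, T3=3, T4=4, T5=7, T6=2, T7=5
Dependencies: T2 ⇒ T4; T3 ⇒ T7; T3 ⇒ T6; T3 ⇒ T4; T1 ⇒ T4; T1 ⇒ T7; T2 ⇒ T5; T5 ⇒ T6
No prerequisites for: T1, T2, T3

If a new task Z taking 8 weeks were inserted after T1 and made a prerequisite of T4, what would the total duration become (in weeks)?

Originally the job takes 15 weeks.
With Z inserted, T4 now waits for max(T1, T2, T3, Z).
New critical path: T1→Z→T4 = 10+8+4 = 22 ⇒ 22 weeks.

22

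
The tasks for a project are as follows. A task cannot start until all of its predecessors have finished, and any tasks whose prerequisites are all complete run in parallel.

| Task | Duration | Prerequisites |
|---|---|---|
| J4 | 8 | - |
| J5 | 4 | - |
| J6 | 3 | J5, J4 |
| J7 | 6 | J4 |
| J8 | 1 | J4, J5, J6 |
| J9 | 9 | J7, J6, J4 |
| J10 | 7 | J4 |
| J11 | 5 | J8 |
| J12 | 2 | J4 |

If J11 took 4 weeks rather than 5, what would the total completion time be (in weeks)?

23

The binding path is J4→J7→J9 = 8+6+9 = 23; finish at 23 weeks.
J11 is off the critical path — its longest chain is 17 weeks, giving 6 of slack.
The critical path is still J4→J7→J9; finish is now 23 weeks.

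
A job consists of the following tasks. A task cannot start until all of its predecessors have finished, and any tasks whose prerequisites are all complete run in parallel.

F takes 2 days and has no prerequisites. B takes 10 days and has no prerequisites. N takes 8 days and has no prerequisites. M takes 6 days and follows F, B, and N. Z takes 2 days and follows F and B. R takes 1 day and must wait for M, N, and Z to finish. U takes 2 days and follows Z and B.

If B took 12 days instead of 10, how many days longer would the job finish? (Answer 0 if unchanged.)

Critical path before the change: B→M→R = 10+6+1 = 17 giving 17 days.
Since B is critical, the +2 change carries straight to that chain (now 19 days).
The critical path is still B→M→R; finish is now 19 days.
Change in finish: 19 − 17 = +2 days.

2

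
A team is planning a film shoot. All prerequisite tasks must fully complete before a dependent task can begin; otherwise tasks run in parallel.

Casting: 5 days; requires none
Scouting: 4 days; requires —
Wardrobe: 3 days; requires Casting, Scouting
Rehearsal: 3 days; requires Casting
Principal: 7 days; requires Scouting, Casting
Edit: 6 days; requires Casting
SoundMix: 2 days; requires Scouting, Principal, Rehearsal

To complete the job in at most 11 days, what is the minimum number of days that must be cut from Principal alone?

Current finish: 14 days; target: 11.
Principal is on every critical path, so each day cut from Principal cuts the finish by one (this holds down to a finish of 11).
Need 14 − 11 = 3 days off Principal → Principal becomes 4 days, finish becomes 11.

3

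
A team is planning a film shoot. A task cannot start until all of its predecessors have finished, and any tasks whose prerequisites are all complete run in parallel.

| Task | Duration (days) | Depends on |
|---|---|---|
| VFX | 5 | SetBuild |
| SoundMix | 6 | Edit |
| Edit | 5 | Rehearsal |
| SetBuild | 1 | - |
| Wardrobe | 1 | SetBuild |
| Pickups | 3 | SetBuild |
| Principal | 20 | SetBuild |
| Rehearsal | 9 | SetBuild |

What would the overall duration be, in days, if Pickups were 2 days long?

Actual critical path: SetBuild→Rehearsal→Edit→SoundMix = 1+9+5+6 = 21 ⇒ 21 days.
Pickups has 17 days of float (longest path through it is 4).
No other chain overtakes it, so the finish is 21 days.

21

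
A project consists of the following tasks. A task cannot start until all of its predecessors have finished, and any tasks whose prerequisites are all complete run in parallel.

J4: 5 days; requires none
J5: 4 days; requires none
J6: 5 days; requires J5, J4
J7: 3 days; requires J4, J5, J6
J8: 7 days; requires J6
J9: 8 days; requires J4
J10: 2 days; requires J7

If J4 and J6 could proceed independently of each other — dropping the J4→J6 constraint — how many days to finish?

Before: longest chain J4→J6→J8 = 5+5+7 = 17, finish 17.
Without J4→J6, J6's earliest start moves from 5 to 4.
The longest chain is now J5→J6→J8 = 4+5+7 = 16, so the project takes 16 days.

16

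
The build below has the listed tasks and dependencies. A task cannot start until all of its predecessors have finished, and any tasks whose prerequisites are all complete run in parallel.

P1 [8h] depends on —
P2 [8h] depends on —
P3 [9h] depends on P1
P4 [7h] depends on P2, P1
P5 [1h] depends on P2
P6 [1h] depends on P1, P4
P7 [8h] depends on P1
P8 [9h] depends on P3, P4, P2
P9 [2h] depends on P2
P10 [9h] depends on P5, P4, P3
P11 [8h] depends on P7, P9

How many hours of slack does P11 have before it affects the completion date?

2

The longest chain is P1→P3→P8 = 8+9+9 = 26; overall finish 26 hours.
Longest path through P11: 24 hours (earliest finish 24, latest finish 26).
Slack of P11 = 18 − 16 = 2 hours.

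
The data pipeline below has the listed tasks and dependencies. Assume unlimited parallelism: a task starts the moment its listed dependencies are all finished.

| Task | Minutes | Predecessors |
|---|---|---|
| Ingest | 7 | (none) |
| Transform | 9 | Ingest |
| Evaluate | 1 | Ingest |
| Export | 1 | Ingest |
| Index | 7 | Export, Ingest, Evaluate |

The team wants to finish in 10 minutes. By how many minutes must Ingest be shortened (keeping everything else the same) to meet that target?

6

Current finish: 16 minutes; target: 10.
Ingest is on every critical path, so each minute cut from Ingest cuts the finish by one (this holds down to a finish of 10).
Need 16 − 10 = 6 minutes off Ingest → Ingest becomes 1 minute, finish becomes 10.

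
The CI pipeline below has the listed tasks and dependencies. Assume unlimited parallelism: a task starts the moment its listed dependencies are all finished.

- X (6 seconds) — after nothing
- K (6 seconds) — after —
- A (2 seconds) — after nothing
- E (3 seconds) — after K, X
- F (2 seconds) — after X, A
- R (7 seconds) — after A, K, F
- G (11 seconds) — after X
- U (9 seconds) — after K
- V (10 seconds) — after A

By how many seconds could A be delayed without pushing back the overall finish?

The longest chain is X→G = 6+11 = 17; overall finish 17 seconds.
Longest path through A: 12 seconds (earliest finish 2, latest finish 7).
So A can slip 7 − 2 = 5 seconds.

5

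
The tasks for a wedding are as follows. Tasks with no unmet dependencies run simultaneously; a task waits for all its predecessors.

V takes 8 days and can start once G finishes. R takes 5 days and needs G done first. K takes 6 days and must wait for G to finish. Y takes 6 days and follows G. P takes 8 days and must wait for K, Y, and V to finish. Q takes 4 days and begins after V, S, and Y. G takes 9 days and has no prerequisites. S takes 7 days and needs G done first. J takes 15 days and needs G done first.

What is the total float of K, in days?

G→V→P = 9+8+8 = 25 sets the makespan at 25 days.
Longest path through K: 23 days (earliest finish 15, latest finish 17).
Float = 25 − 23 = 2.

2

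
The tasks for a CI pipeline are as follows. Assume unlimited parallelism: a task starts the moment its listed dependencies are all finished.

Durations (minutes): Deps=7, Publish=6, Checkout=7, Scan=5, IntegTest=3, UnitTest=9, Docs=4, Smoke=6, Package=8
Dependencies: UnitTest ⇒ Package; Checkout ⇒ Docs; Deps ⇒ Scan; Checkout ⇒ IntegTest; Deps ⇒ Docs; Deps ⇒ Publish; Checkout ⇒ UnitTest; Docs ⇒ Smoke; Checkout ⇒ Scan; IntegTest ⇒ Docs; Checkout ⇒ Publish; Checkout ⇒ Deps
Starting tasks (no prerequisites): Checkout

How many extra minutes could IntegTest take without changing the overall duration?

4

Checkout→Deps→Docs→Smoke = 7+7+4+6 = 24 sets the makespan at 24 minutes.
IntegTest finishes as early as 10 and must finish by 14.
Float = 24 − 20 = 4.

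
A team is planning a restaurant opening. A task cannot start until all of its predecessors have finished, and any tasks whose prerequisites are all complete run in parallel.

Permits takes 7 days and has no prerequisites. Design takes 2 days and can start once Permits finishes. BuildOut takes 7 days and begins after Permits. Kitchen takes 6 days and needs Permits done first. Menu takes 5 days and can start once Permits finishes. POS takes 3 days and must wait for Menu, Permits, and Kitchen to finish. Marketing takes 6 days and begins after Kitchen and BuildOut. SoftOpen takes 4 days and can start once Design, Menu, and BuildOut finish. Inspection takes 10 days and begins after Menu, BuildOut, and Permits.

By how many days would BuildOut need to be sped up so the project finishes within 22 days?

2

Current finish: 24 days; target: 22.
BuildOut is on every critical path, so each day cut from BuildOut cuts the finish by one (this holds down to a finish of 22).
Need 24 − 22 = 2 days off BuildOut → BuildOut becomes 5 days, finish becomes 22.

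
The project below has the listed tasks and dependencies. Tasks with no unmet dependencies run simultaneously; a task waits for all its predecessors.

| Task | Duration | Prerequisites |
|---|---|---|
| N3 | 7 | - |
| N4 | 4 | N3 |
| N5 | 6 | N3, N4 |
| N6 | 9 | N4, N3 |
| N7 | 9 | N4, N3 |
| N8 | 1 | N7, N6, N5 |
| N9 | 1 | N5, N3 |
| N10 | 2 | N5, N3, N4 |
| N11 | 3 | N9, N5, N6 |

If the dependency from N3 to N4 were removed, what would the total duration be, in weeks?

19

With the dependency in place, N3→N4→N6→N11 = 7+4+9+3 = 23 sets the finish at 23 weeks.
Without N3→N4, N4's earliest start moves from 7 to 0.
The longest chain is now N3→N6→N11 = 7+9+3 = 19, so the schedule takes 19 weeks.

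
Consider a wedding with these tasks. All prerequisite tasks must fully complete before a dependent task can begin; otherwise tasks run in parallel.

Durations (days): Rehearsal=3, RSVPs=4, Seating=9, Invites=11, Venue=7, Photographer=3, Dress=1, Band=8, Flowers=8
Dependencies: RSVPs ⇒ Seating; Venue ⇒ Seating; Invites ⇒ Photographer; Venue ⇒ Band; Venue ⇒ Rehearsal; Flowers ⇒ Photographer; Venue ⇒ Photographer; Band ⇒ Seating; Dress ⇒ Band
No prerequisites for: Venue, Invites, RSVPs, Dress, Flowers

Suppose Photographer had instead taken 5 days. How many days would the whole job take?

24

Critical path before the change: Venue→Band→Seating = 7+8+9 = 24 giving 24 days.
Photographer has 10 days of float (longest path through it is 14).
No other chain overtakes it, so the finish is 24 days.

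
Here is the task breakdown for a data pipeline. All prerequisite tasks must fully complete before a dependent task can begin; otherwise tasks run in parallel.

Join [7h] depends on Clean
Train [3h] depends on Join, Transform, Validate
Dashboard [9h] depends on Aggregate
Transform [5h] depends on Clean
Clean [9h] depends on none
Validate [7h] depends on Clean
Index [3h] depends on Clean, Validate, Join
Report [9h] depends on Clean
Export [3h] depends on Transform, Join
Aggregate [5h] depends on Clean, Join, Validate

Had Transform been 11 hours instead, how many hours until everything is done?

Critical path before the change: Clean→Validate→Aggregate→Dashboard = 9+7+5+9 = 30 giving 30 hours.
The longest path through Transform is only 17 hours, so Transform has float 13.
That remains the longest chain; total 30 hours.

30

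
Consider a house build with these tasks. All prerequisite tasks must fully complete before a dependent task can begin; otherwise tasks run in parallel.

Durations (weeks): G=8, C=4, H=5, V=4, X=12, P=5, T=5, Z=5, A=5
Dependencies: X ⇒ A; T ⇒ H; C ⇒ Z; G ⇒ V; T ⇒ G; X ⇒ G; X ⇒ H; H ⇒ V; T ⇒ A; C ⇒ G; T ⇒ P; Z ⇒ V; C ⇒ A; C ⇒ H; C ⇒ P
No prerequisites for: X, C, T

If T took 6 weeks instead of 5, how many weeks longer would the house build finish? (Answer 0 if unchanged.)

0

Critical path before the change: X→G→V = 12+8+4 = 24 giving 24 weeks.
T has 7 weeks of float (longest path through it is 17).
No other chain overtakes it, so the finish is 24 weeks.
Change in finish: 24 − 24 = +0 weeks.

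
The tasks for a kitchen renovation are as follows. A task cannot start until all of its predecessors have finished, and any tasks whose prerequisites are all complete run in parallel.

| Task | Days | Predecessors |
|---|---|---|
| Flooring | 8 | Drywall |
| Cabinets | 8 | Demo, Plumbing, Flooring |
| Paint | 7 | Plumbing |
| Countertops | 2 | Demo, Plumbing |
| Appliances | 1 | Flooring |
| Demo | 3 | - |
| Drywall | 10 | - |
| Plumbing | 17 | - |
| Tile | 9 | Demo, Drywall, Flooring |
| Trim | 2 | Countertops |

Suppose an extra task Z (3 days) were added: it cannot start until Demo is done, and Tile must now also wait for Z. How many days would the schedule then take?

Originally the schedule takes 27 days.
With Z inserted, Tile now waits for max(Demo, Drywall, Flooring, Z).
New critical path: Drywall→Flooring→Tile = 10+8+9 = 27 ⇒ 27 days.

27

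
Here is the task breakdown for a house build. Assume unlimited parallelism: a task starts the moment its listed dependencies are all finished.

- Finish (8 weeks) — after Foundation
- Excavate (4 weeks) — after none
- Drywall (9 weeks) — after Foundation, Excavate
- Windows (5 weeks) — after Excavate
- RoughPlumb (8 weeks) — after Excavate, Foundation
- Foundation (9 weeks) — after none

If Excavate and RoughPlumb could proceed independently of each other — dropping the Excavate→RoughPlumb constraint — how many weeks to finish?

Before: longest chain Foundation→Drywall = 9+9 = 18, finish 18.
Dropping Excavate→RoughPlumb doesn't change RoughPlumb's earliest start (9); another predecessor still binds.
After: Foundation→Drywall = 9+9 = 18 → 18 weeks.

18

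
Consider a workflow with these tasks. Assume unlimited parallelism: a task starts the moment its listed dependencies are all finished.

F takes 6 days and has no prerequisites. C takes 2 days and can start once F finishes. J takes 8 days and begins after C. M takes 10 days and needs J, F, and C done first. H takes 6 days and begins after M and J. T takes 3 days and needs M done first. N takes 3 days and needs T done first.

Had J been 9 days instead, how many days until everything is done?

The binding path is F→C→J→M→H = 6+2+8+10+6 = 32; finish at 32 days.
J is on the critical path; changing it to 9 makes that path 33 days.
The critical path is still F→C→J→M→H; finish is now 33 days.

33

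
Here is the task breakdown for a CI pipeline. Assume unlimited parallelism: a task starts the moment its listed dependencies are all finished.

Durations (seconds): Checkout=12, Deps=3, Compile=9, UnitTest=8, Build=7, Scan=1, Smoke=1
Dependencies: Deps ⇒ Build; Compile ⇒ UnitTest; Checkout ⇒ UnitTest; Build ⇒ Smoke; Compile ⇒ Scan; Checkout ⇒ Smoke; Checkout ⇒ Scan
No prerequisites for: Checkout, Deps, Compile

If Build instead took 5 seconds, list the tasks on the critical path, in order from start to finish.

Checkout, UnitTest

Actual critical path: Checkout→UnitTest = 12+8 = 20 ⇒ 20 seconds.
Build is off the critical path — its longest chain is 11 seconds, giving 9 of slack.
The critical path is still Checkout→UnitTest; finish is now 20 seconds.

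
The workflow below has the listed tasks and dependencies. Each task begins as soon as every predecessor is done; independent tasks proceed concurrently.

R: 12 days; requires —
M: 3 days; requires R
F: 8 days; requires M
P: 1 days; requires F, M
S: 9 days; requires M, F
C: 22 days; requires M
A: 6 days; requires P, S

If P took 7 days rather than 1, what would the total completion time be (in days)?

38

As given, the longest chain is R→M→F→S→A = 12+3+8+9+6 = 38, so the finish is 38 days.
The longest path through P is only 30 days, so P has float 8.
No other chain overtakes it, so the finish is 38 days.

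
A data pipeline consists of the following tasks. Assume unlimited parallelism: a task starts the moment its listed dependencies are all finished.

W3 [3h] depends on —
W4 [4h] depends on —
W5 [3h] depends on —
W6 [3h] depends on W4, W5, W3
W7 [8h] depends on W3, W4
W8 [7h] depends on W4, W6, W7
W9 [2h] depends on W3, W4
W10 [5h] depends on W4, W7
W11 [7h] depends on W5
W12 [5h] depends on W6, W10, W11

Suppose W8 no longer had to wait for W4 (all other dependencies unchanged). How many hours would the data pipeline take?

With the dependency in place, W4→W7→W10→W12 = 4+8+5+5 = 22 sets the finish at 22 hours.
Dropping W4→W8 doesn't change W8's earliest start (12); another predecessor still binds.
After: W4→W7→W10→W12 = 4+8+5+5 = 22 → 22 hours.

22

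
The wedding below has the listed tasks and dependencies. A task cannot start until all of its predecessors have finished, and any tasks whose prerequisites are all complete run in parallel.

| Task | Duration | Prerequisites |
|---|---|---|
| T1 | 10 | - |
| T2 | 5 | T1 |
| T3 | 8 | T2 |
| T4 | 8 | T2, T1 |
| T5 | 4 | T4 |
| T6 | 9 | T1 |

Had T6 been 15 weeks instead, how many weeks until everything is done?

27

Critical path before the change: T1→T2→T4→T5 = 10+5+8+4 = 27 giving 27 weeks.
T6 has 8 weeks of float (longest path through it is 19).
That remains the longest chain; total 27 weeks.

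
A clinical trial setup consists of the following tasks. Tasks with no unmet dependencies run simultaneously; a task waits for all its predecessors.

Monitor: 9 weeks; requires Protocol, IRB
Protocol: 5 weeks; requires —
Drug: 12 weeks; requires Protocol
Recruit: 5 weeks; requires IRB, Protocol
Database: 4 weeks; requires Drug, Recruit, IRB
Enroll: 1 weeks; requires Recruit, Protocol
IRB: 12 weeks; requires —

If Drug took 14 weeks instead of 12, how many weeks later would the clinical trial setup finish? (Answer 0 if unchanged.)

2

As given, the longest chain is Protocol→Drug→Database = 5+12+4 = 21, so the finish is 21 weeks.
Since Drug is critical, the +2 change carries straight to that chain (now 23 weeks).
That remains the longest chain; total 23 weeks.
Change in finish: 23 − 21 = +2 weeks.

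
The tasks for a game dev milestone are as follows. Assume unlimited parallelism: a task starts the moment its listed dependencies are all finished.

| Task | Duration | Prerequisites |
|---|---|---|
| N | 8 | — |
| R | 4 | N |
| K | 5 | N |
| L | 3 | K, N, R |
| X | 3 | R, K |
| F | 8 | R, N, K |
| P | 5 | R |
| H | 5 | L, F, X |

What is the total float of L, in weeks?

N→K→F→H = 8+5+8+5 = 26 sets the makespan at 26 weeks.
Longest path through L: 21 weeks (earliest finish 16, latest finish 21).
Slack of L = 18 − 13 = 5 weeks.

5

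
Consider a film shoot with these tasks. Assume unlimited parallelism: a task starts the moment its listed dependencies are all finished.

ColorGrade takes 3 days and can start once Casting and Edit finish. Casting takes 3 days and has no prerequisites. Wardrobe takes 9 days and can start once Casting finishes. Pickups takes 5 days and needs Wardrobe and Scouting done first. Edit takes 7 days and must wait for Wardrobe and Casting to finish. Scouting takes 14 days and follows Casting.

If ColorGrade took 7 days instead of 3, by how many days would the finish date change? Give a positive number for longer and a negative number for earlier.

4

Actual critical path: Casting→Wardrobe→Edit→ColorGrade = 3+9+7+3 = 22 ⇒ 22 days.
ColorGrade is on the critical path; changing it to 7 makes that path 26 days.
That remains the longest chain; total 26 days.
Change in finish: 26 − 22 = +4 days.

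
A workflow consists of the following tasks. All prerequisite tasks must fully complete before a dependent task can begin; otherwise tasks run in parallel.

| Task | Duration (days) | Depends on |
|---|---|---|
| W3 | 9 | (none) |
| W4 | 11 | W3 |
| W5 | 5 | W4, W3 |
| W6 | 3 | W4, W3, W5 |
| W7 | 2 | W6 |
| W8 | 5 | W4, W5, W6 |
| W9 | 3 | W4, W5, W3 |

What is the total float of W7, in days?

3

The longest chain is W3→W4→W5→W6→W8 = 9+11+5+3+5 = 33; overall finish 33 days.
Longest path through W7: 30 days (earliest finish 30, latest finish 33).
Slack of W7 = 31 − 28 = 3 days.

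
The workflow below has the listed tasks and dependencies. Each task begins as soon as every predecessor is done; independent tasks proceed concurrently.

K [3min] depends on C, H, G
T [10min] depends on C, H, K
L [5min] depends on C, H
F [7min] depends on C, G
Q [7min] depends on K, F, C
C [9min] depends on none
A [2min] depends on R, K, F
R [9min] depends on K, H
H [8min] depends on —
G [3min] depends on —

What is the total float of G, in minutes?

6

Critical path: C→F→Q = 9+7+7 = 23, so the finish is 23 minutes.
The longest chain containing G totals 17 minutes.
Float = 23 − 17 = 6.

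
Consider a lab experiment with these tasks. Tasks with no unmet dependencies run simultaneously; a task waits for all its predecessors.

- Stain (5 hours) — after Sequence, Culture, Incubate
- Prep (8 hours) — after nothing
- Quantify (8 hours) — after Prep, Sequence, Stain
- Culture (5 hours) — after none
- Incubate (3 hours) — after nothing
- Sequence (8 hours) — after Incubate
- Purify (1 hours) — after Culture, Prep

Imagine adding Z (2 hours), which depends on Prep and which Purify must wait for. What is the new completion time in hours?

24

Originally the schedule takes 24 hours.
With Z inserted, Purify now waits for max(Culture, Prep, Z).
New critical path: Incubate→Sequence→Stain→Quantify = 3+8+5+8 = 24 ⇒ 24 hours.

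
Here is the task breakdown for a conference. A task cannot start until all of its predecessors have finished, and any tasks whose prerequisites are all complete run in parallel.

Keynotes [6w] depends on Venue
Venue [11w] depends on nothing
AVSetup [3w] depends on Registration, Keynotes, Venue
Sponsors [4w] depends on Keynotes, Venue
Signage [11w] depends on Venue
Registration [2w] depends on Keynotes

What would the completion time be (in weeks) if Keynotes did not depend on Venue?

With the dependency in place, Venue→Keynotes→Registration→AVSetup = 11+6+2+3 = 22 sets the finish at 22 weeks.
Without Venue→Keynotes, Keynotes's earliest start moves from 11 to 0.
New critical path: Venue→Signage = 11+11 = 22 ⇒ 22 weeks.

22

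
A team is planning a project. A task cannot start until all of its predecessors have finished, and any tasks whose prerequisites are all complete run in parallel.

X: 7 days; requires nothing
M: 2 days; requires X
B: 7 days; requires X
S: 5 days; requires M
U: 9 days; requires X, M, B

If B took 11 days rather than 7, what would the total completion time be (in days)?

Actual critical path: X→B→U = 7+7+9 = 23 ⇒ 23 days.
B is on the critical path; changing it to 11 makes that path 27 days.
The critical path is still X→B→U; finish is now 27 days.

27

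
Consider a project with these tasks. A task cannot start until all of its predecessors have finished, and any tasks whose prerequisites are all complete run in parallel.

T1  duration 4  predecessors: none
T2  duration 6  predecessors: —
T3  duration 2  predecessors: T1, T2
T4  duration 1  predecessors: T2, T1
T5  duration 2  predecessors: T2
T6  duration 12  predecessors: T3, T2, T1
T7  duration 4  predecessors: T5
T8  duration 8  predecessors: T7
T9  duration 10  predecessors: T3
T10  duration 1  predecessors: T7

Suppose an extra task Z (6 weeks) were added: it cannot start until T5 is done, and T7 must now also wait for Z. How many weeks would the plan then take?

26

Originally the plan takes 20 weeks.
With Z inserted, T7 now waits for max(T5, Z).
New critical path: T2→T5→Z→T7→T8 = 6+2+6+4+8 = 26 ⇒ 26 weeks.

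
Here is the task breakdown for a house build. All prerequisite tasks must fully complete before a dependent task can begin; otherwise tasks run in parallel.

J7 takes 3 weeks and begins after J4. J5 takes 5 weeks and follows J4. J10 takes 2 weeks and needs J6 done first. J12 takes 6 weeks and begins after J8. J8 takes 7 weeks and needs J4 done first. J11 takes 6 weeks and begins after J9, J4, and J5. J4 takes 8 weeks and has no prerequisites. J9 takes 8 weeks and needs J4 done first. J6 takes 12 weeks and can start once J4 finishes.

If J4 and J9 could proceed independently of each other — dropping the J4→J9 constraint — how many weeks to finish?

22

With the dependency in place, J4→J6→J10 = 8+12+2 = 22 sets the finish at 22 weeks.
Without J4→J9, J9's earliest start moves from 8 to 0.
After: J4→J6→J10 = 8+12+2 = 22 → 22 weeks.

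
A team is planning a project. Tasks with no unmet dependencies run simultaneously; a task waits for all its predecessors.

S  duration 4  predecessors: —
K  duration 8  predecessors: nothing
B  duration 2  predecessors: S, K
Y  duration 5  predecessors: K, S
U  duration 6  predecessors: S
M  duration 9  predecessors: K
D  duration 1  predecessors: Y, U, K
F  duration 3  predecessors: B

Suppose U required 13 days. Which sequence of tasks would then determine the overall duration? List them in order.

S, U, D

Baseline: K→M = 8+9 = 17 → 17 days.
U has 6 days of float (longest path through it is 11).
New critical path: S→U→D = 4+13+1 = 18 ⇒ 18 days.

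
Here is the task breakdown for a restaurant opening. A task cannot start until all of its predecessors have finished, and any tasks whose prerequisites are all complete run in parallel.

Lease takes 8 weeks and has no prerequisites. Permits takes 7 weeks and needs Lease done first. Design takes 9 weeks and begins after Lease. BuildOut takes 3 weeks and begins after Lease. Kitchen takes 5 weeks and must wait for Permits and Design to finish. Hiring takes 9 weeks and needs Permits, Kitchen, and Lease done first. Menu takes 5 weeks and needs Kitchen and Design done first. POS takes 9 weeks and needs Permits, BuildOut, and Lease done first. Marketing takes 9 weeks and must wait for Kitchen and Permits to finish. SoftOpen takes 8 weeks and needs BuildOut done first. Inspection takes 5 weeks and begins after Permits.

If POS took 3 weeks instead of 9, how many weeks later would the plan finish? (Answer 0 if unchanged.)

0

As given, the longest chain is Lease→Design→Kitchen→Hiring = 8+9+5+9 = 31, so the finish is 31 weeks.
The longest path through POS is only 24 weeks, so POS has float 7.
No other chain overtakes it, so the finish is 31 weeks.
Change in finish: 31 − 31 = +0 weeks.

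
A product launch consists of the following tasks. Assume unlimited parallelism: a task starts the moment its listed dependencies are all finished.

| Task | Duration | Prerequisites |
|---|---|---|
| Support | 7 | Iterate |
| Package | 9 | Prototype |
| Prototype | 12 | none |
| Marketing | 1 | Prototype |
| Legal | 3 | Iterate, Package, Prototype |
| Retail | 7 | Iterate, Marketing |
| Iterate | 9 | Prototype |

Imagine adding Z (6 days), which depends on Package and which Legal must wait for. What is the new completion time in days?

30

Originally the product launch takes 28 days.
With Z inserted, Legal now waits for max(Iterate, Package, Prototype, Z).
New critical path: Prototype→Package→Z→Legal = 12+9+6+3 = 30 ⇒ 30 days.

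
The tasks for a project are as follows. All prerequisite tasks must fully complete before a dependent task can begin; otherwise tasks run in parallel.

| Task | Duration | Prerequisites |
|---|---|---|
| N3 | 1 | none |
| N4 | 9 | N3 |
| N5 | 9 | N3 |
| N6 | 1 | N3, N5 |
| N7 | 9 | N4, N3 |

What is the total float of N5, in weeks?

N3→N4→N7 = 1+9+9 = 19 sets the makespan at 19 weeks.
The longest chain containing N5 totals 11 weeks.
So N5 can slip 18 − 10 = 8 weeks.

8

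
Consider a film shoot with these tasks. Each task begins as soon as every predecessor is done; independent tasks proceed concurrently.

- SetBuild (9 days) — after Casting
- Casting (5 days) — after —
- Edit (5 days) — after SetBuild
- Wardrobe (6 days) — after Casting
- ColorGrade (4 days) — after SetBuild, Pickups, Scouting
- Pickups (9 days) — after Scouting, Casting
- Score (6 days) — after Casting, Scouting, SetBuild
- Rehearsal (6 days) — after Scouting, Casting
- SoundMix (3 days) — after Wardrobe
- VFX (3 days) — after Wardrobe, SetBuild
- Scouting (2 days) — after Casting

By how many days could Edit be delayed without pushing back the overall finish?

Casting→Scouting→Pickups→ColorGrade = 5+2+9+4 = 20 sets the makespan at 20 days.
The longest chain containing Edit totals 19 days.
Float = 20 − 19 = 1.

1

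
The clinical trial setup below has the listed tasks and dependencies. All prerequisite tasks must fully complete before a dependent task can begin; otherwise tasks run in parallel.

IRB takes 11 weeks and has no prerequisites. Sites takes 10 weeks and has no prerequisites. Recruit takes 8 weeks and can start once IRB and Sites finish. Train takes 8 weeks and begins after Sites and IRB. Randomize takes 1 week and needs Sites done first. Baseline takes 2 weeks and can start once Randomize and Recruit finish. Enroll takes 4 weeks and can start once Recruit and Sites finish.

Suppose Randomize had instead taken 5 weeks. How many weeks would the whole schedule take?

23

Actual critical path: IRB→Recruit→Enroll = 11+8+4 = 23 ⇒ 23 weeks.
The longest path through Randomize is only 13 weeks, so Randomize has float 10.
No other chain overtakes it, so the finish is 23 weeks.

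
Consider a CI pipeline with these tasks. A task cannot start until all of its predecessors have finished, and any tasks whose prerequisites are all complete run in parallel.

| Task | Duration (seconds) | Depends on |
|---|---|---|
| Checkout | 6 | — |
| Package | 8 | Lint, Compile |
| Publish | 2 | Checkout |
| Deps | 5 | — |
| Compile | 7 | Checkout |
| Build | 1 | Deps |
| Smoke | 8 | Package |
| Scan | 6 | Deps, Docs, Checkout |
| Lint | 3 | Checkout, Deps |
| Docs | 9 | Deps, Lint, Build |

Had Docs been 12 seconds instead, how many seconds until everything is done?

As given, the longest chain is Checkout→Compile→Package→Smoke = 6+7+8+8 = 29, so the finish is 29 seconds.
Docs has 5 seconds of float (longest path through it is 24).
The critical path is still Checkout→Compile→Package→Smoke; finish is now 29 seconds.

29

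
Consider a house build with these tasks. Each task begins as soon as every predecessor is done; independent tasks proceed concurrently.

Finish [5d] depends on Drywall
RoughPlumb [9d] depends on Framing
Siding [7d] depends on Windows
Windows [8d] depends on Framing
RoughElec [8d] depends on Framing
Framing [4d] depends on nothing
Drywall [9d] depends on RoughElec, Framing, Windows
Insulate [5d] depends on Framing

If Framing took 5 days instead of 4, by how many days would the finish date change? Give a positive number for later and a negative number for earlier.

As given, the longest chain is Framing→Windows→Drywall→Finish = 4+8+9+5 = 26, so the finish is 26 days.
Since Framing is critical, the +1 change carries straight to that chain (now 27 days).
The critical path is still Framing→Windows→Drywall→Finish; finish is now 27 days.
Change in finish: 27 − 26 = +1 days.

1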